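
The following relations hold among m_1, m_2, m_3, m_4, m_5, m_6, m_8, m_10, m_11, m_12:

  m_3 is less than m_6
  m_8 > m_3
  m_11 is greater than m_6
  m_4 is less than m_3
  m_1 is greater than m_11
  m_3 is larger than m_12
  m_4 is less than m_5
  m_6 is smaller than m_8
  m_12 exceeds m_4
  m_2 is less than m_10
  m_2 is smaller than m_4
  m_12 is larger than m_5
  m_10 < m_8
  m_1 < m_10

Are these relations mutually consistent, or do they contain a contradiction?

consistent

The single ordering m_2 < m_4 < m_5 < m_12 < m_3 < m_6 < m_11 < m_1 < m_10 < m_8 satisfies every listed relation, so no contradiction arises.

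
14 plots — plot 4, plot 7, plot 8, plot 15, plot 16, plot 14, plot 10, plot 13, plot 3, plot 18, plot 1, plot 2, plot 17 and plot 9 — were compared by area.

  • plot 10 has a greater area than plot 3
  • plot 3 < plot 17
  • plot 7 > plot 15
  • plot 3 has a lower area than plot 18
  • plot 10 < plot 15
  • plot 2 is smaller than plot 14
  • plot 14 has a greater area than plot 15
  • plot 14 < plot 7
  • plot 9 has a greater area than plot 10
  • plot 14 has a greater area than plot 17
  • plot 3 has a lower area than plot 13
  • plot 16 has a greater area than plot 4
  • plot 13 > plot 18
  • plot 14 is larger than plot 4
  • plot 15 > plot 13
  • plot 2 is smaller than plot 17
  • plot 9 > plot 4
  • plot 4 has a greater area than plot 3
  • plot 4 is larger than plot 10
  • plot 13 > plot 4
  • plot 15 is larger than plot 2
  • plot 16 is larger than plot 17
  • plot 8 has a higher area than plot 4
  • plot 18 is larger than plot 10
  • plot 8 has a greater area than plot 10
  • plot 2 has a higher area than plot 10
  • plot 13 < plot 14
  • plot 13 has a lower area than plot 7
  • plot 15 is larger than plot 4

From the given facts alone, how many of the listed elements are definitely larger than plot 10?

From plot 10 the given relations immediately reach plot 2, plot 4, plot 8, plot 18, plot 9, plot 15.
From those, plot 17, plot 13, plot 16, plot 14, plot 7 — 11 in total.
Nothing else is reachable above plot 10; 11 in all.

11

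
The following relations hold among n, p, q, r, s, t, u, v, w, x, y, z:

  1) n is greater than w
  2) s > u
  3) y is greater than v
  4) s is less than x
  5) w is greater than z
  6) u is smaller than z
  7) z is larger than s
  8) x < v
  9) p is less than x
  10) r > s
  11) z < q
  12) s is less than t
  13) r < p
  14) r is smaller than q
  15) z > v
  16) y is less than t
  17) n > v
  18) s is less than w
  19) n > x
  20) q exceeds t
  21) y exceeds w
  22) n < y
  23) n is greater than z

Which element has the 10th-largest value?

r

Chaining the given pairs: u < s < r < p < x < v < z < w < n < y < t < q.
The 10th largest is r.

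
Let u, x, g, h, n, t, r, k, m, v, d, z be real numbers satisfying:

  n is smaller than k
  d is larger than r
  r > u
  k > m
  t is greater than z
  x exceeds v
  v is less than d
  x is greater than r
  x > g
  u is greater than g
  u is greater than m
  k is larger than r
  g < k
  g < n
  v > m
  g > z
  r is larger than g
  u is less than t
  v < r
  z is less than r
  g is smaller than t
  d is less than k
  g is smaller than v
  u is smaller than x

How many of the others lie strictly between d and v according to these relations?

1

The relations place v below d. An element lies strictly between them when it is forced above v and also forced below d.
Above v: {r, x, k}. Below d: {z, m, g, u, r}.
Intersection: {r} — 1.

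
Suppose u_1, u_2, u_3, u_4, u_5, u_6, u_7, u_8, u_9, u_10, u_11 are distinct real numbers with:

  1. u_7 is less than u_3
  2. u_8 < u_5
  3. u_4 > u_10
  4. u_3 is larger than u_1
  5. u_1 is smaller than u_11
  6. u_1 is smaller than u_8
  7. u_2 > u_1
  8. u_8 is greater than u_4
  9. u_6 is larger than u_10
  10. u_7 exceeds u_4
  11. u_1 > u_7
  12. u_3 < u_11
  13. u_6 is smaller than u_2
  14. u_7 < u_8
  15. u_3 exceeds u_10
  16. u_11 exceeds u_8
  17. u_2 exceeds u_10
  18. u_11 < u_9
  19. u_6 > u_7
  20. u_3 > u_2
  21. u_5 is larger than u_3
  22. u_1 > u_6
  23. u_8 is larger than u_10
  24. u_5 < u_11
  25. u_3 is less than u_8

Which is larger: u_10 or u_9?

u_9

Link the given pairs in sequence: u_10 < u_4; u_4 < u_7; u_7 < u_6; u_6 < u_1; u_1 < u_2; u_2 < u_3; u_3 < u_8; u_8 < u_5; u_5 < u_11; u_11 < u_9.
Together: u_10 < u_4 < u_7 < u_6 < u_1 < u_2 < u_3 < u_8 < u_5 < u_11 < u_9.
So u_10 < u_9; u_9 is the larger of the two.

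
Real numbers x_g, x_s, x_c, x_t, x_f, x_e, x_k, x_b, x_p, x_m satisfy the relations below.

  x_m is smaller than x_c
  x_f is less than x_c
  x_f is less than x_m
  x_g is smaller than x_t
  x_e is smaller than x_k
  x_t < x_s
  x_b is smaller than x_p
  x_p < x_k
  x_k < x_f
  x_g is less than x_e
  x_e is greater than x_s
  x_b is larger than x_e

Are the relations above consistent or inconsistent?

Every relation is compatible with x_g < x_t < x_s < x_e < x_b < x_p < x_k < x_f < x_m < x_c; the set is consistent.

consistent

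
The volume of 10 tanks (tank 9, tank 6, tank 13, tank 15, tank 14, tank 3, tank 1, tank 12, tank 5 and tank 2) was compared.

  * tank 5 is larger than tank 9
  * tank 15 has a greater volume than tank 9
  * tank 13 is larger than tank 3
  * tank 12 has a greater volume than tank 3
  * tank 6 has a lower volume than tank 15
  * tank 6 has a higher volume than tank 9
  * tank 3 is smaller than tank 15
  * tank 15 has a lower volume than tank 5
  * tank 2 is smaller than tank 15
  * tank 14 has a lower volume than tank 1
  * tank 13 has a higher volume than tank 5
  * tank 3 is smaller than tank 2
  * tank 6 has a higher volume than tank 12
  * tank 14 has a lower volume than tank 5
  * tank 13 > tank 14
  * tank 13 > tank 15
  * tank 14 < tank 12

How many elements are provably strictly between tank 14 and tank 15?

The relations place tank 14 below tank 15. An element lies strictly between them when it is forced above tank 14 and also forced below tank 15.
Above tank 14: {tank 1, tank 12, tank 6, tank 5, tank 13}. Below tank 15: {tank 3, tank 12, tank 9, tank 2, tank 6}.
Intersection: {tank 12, tank 6} — 2.

2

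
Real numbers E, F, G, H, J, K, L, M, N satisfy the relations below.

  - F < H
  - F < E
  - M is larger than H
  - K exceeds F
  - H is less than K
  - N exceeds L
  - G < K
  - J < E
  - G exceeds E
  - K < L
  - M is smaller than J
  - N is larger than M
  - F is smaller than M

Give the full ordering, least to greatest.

F < H < M < J < E < G < K < L < N

The consecutive links are each given: F < H; H < M; M < J; J < E; E < G; G < K; K < L; L < N.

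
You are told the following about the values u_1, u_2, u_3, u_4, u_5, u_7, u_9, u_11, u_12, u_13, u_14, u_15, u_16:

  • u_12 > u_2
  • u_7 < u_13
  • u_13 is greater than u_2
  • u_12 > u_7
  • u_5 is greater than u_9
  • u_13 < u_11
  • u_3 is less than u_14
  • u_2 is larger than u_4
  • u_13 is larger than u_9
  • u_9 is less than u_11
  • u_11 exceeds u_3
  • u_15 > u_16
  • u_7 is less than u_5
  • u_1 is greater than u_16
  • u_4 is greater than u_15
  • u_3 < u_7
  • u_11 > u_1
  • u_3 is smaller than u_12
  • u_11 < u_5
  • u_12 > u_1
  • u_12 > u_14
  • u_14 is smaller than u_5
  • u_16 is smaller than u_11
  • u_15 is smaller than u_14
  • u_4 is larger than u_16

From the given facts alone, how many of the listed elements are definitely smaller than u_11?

The elements the relations force below u_11 are u_16, u_1, u_3, u_7, u_9, u_15, u_4, u_2, u_13 — no chain reaches any other.
That is 9.

9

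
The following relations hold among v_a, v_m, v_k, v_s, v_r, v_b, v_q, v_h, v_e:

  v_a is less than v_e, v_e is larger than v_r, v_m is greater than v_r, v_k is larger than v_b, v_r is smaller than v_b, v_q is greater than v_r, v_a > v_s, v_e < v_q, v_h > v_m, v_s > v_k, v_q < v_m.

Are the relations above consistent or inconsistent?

Every relation is compatible with v_r < v_b < v_k < v_s < v_a < v_e < v_q < v_m < v_h; the set is consistent.

consistent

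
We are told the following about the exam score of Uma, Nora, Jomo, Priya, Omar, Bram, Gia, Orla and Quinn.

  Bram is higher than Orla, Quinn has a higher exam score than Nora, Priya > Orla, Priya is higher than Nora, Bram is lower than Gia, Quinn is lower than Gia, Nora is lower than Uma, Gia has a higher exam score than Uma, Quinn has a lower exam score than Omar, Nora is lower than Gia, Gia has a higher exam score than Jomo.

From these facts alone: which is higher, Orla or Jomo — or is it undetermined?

Following every chain through Orla: above Orla we get Priya, Bram, Gia.
Jomo is not reached, and no chain runs the other way from Jomo to Orla.
So the given relations leave the order of Orla and Jomo undetermined.

undetermined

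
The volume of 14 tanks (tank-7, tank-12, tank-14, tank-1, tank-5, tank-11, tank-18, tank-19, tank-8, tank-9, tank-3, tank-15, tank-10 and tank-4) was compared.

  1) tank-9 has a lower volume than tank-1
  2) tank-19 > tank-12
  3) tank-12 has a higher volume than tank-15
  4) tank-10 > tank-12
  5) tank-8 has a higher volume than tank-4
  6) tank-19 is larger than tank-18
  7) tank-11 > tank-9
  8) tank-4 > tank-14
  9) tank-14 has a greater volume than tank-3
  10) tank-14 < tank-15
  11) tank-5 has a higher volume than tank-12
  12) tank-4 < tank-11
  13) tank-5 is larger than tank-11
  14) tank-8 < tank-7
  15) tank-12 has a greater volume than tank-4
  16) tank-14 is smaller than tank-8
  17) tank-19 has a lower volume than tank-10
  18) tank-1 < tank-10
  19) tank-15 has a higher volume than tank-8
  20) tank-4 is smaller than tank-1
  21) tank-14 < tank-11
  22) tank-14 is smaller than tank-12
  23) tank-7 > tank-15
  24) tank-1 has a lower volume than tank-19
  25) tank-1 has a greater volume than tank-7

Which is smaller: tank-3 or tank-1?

tank-3

Link the given pairs in sequence: tank-3 < tank-14; tank-14 < tank-4; tank-4 < tank-8; tank-8 < tank-15; tank-15 < tank-7; tank-7 < tank-1.
Together: tank-3 < tank-14 < tank-4 < tank-8 < tank-15 < tank-7 < tank-1.
So tank-3 < tank-1; tank-3 is the smaller of the two.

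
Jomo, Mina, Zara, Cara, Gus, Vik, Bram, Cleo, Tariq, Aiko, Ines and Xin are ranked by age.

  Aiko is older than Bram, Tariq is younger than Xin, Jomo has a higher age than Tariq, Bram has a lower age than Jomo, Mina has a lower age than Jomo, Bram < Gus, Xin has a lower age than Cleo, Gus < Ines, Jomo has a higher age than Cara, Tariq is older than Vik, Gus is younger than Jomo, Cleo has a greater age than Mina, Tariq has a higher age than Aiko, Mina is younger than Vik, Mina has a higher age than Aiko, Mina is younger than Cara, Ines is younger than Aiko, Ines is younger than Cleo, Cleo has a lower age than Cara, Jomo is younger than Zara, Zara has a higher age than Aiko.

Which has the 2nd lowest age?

Gus

Piecing the relations together gives one ordering: Bram < Gus < Ines < Aiko < Mina < Vik < Tariq < Xin < Cleo < Cara < Jomo < Zara.
Counting 2 from the smallest end gives Gus.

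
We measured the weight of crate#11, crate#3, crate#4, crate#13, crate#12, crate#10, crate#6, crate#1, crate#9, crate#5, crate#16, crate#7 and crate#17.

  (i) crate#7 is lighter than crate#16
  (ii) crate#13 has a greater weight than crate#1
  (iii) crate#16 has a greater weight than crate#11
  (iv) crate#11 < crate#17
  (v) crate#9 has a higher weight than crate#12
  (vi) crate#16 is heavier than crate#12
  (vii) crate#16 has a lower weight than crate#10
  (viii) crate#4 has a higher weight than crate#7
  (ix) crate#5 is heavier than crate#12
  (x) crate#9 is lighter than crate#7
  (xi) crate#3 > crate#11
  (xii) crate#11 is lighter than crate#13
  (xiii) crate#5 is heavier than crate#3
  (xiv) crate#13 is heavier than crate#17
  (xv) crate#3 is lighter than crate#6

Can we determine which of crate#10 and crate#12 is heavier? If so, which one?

crate#10

crate#12 < crate#9 < crate#7 < crate#16 < crate#10, by transitivity through crate#9, crate#7, crate#16.
So crate#10 is heavier.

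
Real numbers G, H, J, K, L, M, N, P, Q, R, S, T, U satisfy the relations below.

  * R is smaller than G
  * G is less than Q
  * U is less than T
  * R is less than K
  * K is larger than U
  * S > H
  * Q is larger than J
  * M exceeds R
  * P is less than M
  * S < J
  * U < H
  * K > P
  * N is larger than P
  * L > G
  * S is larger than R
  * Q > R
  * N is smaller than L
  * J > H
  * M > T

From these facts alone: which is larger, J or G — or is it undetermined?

undetermined

Following every chain through J: above J we get Q; below J we get U, R, H, S.
G is not reached, and no chain runs the other way from G to J.
So the given relations leave the order of J and G undetermined.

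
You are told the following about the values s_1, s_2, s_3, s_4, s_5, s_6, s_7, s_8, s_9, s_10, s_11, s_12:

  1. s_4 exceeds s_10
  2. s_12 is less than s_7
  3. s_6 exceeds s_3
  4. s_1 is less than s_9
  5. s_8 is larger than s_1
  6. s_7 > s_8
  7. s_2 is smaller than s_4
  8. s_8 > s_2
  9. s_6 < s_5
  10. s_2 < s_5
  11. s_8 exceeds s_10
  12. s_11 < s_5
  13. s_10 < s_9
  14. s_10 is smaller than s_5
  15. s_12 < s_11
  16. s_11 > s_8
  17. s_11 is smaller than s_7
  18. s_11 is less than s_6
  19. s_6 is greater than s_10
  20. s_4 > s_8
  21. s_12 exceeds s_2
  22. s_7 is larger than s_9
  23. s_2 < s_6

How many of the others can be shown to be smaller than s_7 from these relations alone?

From s_7 the given relations immediately reach s_9, s_12, s_8, s_11.
From those, s_2, s_1, s_10 — 7 in total.
No other element is forced below s_7 by the given relations, so the count is 7.

7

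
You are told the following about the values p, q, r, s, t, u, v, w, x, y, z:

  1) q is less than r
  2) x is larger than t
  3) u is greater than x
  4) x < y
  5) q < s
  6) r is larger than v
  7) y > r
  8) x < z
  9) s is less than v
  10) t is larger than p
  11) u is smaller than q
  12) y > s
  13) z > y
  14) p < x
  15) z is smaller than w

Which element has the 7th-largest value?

q

Piecing the relations together gives one ordering: p < t < x < u < q < s < v < r < y < z < w.
The 7th largest is q.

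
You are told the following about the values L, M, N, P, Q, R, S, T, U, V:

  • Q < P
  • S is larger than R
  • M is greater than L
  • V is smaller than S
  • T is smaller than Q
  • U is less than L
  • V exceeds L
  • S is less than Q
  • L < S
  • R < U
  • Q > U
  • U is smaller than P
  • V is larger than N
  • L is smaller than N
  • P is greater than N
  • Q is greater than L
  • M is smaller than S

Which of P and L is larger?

P

The relevant relations are L < N; N < V; V < S; S < Q; Q < P.
Chaining these gives L < N < V < S < Q < P.
So L < P; P is the larger of the two.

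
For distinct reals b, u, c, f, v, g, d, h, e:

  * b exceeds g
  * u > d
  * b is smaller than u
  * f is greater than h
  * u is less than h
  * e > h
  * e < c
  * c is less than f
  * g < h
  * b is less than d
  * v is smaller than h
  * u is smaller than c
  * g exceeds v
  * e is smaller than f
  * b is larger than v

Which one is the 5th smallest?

u

The consecutive relations fix a unique order: v < g < b < d < u < h < e < c < f.
The 5th smallest is u.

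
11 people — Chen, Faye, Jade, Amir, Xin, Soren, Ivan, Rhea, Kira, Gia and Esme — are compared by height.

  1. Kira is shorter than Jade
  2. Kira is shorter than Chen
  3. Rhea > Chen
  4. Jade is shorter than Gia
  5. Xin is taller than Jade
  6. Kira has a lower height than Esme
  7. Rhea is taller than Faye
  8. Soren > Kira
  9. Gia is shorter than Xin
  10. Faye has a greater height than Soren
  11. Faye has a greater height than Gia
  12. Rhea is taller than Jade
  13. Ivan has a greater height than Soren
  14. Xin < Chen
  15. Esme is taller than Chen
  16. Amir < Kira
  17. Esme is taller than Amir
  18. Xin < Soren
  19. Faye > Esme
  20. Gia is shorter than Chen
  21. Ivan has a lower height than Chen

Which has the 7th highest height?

The consecutive relations fix a unique order: Amir < Kira < Jade < Gia < Xin < Soren < Ivan < Chen < Esme < Faye < Rhea.
Counting 7 from the largest end gives Xin.

Xin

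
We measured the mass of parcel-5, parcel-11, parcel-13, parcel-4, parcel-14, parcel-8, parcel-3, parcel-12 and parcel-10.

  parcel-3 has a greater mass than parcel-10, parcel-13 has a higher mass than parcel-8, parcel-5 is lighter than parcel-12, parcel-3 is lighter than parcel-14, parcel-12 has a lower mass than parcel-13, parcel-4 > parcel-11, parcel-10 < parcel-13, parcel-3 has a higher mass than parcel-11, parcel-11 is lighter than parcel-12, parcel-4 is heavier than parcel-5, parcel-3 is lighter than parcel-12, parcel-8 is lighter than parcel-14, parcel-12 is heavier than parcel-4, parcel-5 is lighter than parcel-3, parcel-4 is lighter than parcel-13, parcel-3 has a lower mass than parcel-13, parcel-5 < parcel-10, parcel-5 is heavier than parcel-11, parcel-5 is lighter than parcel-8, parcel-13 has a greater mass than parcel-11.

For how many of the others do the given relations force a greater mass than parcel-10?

The elements the relations force above parcel-10 are parcel-3, parcel-12, parcel-13, parcel-14 — no chain reaches any other.
That is 4.

4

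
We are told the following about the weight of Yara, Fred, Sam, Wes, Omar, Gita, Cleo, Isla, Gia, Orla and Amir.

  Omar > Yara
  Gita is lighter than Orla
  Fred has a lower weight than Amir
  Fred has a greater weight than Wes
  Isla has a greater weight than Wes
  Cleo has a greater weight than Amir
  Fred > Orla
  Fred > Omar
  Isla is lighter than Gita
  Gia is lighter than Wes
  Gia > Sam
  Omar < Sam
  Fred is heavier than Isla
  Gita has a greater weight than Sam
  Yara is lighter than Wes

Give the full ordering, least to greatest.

Nothing is placed below Yara, so it is least; from there Yara < Omar; Omar < Sam; Sam < Gia; Gia < Wes; Wes < Isla; Isla < Gita; Gita < Orla; Orla < Fred; Fred < Amir; Amir < Cleo, each given directly.

Yara < Omar < Sam < Gia < Wes < Isla < Gita < Orla < Fred < Amir < Cleo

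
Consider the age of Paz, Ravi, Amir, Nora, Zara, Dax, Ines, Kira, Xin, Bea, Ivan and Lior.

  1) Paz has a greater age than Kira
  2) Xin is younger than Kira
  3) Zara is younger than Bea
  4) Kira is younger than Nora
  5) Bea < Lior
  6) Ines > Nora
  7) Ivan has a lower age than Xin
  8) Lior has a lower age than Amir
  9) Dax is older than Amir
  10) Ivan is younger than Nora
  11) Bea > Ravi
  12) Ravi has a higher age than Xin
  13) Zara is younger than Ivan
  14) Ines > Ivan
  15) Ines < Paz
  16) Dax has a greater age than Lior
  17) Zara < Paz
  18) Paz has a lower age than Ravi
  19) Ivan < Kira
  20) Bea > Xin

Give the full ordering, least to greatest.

Zara < Ivan < Xin < Kira < Nora < Ines < Paz < Ravi < Bea < Lior < Amir < Dax

Nothing is placed below Zara, so it is least; from there Zara < Ivan; Ivan < Xin; Xin < Kira; Kira < Nora; Nora < Ines; Ines < Paz; Paz < Ravi; Ravi < Bea; Bea < Lior; Lior < Amir; Amir < Dax, each given directly.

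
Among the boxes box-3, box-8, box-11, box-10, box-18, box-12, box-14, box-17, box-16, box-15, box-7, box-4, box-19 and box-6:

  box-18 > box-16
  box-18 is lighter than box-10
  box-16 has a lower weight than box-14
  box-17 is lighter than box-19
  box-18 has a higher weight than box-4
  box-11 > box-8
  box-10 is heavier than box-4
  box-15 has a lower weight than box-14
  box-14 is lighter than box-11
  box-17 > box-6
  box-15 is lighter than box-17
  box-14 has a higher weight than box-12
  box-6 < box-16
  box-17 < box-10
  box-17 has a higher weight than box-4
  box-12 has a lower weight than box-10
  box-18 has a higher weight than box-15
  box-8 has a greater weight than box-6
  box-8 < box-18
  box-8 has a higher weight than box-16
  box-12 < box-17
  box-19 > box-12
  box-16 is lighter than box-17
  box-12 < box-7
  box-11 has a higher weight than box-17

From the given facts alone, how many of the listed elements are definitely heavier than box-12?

6

Directly above box-12: box-17, box-14, box-19, box-7, box-10.
One step further: box-11 (6 so far).
No other element is forced above box-12 by the given relations, so the count is 6.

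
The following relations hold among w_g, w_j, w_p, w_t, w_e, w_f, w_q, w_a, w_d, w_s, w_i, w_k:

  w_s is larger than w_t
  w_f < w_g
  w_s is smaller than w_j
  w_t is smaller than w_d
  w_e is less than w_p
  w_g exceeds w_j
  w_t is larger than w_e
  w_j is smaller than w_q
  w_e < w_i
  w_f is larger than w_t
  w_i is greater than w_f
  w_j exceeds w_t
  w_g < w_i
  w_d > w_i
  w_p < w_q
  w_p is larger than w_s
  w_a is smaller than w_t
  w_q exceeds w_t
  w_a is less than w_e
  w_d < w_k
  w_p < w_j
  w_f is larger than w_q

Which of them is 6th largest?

w_q

The consecutive relations fix a unique order: w_a < w_e < w_t < w_s < w_p < w_j < w_q < w_f < w_g < w_i < w_d < w_k.
Counting 6 from the largest end gives w_q.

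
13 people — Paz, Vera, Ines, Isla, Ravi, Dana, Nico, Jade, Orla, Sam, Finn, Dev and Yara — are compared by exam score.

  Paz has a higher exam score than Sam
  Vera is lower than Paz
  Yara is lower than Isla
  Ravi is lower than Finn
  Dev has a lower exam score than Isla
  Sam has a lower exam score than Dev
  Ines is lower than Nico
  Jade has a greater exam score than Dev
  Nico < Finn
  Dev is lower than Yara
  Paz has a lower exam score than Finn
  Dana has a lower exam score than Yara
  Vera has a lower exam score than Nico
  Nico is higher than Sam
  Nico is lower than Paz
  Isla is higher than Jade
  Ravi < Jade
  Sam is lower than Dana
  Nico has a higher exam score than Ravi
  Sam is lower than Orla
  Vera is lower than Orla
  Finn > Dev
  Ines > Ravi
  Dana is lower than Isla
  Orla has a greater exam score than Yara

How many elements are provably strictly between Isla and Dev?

The relations place Dev below Isla. An element lies strictly between them when it is forced above Dev and also forced below Isla.
Above Dev: {Yara, Jade, Finn, Orla}. Below Isla: {Ravi, Sam, Dana, Yara, Jade}.
Intersection: {Yara, Jade} — 2.

2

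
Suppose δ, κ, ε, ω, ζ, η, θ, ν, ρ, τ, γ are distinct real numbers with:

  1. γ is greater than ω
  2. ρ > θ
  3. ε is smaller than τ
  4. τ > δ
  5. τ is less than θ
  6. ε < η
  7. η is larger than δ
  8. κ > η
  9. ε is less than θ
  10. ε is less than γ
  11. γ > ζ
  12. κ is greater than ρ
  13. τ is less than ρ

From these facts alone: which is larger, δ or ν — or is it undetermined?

Following every chain through δ: above δ we get τ, η, θ, ρ, κ.
ν is not reached, and no chain runs the other way from ν to δ.
So the given relations leave the order of δ and ν undetermined.

undetermined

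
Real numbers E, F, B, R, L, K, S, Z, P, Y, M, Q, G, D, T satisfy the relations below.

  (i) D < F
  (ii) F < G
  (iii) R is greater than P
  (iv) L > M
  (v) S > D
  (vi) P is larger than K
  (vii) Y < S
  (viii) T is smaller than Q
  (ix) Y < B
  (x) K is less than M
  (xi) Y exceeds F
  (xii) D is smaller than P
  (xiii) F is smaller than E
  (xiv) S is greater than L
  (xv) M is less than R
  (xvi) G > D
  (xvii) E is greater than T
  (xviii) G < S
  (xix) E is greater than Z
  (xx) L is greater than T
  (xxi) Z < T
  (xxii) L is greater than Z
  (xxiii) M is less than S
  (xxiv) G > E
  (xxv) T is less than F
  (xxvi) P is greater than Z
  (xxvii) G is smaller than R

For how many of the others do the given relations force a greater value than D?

8

Directly above D: P, F, G, S.
One step further: E, Y, R (7 so far).
One step further: B (8 so far).
No other element is forced above D by the given relations, so the count is 8.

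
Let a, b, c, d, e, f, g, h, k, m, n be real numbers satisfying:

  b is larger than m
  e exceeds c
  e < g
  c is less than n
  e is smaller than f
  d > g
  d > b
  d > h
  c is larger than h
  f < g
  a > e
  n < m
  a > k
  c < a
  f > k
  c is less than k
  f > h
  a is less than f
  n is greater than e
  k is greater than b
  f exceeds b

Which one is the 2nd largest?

g

The consecutive relations fix a unique order: h < c < e < n < m < b < k < a < f < g < d.
Counting 2 from the largest end gives g.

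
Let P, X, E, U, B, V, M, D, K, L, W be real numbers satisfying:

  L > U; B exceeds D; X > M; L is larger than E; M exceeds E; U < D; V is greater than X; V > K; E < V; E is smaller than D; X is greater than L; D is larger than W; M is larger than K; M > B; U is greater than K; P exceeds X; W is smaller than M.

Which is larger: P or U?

U < D < B < M < X < P, by transitivity through D, B, M, X.
So U < P; P is the larger of the two.

P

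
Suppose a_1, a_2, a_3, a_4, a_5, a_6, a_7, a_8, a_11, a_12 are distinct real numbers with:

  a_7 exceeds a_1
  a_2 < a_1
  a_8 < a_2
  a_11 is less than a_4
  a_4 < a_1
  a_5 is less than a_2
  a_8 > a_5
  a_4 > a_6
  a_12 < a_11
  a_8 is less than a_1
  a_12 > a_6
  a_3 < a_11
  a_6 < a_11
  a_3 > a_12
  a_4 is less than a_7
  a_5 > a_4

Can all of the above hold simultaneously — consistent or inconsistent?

The single ordering a_6 < a_12 < a_3 < a_11 < a_4 < a_5 < a_8 < a_2 < a_1 < a_7 satisfies every listed relation, so no contradiction arises.

consistent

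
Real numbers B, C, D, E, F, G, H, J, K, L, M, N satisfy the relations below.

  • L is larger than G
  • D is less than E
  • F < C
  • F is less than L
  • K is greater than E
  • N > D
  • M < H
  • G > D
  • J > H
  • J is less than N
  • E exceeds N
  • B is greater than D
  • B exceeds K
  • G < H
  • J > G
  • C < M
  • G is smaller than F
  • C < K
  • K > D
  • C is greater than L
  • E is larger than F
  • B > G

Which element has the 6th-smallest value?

M

Chaining the given pairs: D < G < F < L < C < M < H < J < N < E < K < B.
The 6th smallest is M.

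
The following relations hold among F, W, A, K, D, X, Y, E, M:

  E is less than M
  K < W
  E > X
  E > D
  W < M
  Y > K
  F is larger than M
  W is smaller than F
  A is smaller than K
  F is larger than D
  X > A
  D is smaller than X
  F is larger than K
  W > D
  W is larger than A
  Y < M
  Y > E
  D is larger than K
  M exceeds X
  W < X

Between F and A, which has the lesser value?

A

Link the given pairs in sequence: A < K; K < D; D < W; W < X; X < E; E < Y; Y < M; M < F.
Chaining these gives A < K < D < W < X < E < Y < M < F.
So A < F; A is the smaller of the two.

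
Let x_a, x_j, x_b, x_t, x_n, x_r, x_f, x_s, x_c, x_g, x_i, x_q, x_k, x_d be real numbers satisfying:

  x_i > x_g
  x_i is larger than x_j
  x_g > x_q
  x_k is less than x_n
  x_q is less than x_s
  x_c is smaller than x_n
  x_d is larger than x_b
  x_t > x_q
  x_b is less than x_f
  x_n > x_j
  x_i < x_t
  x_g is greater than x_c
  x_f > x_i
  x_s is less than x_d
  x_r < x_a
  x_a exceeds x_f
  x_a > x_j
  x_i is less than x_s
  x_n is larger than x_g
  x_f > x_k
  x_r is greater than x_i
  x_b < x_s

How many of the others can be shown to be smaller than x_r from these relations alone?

The elements the relations force below x_r are x_c, x_j, x_q, x_g, x_i — no chain reaches any other.
That is 5.

5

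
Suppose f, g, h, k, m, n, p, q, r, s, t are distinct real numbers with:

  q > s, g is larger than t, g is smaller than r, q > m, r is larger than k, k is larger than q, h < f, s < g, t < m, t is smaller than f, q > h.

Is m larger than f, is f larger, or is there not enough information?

undetermined

Following every chain through m: above m we get q, k, r; below m we get t.
f is not reached, and no chain runs the other way from f to m.
So the given relations leave the order of m and f undetermined.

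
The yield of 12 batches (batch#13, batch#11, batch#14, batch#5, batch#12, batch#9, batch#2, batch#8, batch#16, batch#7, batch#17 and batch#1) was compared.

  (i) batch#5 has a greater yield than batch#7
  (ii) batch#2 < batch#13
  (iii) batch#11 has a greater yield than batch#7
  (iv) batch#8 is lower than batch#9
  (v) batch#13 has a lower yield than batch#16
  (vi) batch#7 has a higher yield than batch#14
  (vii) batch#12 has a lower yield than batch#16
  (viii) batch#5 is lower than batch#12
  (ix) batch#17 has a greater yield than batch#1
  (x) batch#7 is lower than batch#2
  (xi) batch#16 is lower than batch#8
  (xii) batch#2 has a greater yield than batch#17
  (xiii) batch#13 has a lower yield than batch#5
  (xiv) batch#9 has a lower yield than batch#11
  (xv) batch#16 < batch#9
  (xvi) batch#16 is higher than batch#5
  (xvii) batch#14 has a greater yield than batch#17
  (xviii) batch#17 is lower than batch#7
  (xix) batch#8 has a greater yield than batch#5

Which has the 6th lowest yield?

The consecutive relations fix a unique order: batch#1 < batch#17 < batch#14 < batch#7 < batch#2 < batch#13 < batch#5 < batch#12 < batch#16 < batch#8 < batch#9 < batch#11.
The 6th smallest is batch#13.

batch#13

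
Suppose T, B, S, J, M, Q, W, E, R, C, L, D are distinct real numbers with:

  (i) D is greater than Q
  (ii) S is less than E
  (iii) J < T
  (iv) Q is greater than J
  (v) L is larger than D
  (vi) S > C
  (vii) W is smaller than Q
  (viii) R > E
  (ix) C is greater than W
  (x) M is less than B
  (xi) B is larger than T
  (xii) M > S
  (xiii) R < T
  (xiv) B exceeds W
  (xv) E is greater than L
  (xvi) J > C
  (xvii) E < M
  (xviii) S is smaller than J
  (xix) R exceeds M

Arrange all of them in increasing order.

W < C < S < J < Q < D < L < E < M < R < T < B

Nothing is placed below W, so it is least; from there W < C; C < S; S < J; J < Q; Q < D; D < L; L < E; E < M; M < R; R < T; T < B, each given directly.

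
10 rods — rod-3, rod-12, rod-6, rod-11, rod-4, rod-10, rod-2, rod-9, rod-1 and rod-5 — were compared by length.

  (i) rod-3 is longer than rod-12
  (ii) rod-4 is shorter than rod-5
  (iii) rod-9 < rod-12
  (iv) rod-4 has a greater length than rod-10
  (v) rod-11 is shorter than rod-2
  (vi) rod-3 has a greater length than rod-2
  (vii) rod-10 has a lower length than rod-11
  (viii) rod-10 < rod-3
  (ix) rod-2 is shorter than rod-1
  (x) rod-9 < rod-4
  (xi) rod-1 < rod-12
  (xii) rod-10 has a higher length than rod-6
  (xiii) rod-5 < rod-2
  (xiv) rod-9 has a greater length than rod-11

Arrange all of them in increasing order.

Each adjacent pair is fixed by a given relation: rod-6 < rod-10; rod-10 < rod-11; rod-11 < rod-9; rod-9 < rod-4; rod-4 < rod-5; rod-5 < rod-2; rod-2 < rod-1; rod-1 < rod-12; rod-12 < rod-3. Chaining them end to end gives the full order.

rod-6 < rod-10 < rod-11 < rod-9 < rod-4 < rod-5 < rod-2 < rod-1 < rod-12 < rod-3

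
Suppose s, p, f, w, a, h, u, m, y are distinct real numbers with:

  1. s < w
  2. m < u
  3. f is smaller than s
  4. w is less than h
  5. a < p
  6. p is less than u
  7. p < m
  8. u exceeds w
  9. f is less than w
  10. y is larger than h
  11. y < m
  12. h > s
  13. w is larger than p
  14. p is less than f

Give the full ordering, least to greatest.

a < p < f < s < w < h < y < m < u

Each adjacent pair is fixed by a given relation: a < p; p < f; f < s; s < w; w < h; h < y; y < m; m < u. Chaining them end to end gives the full order.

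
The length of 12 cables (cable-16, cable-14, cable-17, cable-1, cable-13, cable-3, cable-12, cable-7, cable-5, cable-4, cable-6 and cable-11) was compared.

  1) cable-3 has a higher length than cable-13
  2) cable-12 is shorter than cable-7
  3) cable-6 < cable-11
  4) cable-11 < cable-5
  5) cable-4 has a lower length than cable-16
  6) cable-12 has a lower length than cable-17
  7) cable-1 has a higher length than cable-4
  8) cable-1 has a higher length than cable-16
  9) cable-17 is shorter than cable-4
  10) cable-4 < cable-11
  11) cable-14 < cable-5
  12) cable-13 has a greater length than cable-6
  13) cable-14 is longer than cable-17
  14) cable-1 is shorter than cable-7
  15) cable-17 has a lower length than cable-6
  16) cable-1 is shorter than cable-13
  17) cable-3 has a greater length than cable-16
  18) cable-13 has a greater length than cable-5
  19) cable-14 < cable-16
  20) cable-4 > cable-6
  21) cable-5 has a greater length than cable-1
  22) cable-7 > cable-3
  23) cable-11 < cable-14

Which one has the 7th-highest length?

cable-14

Chaining the given pairs: cable-12 < cable-17 < cable-6 < cable-4 < cable-11 < cable-14 < cable-16 < cable-1 < cable-5 < cable-13 < cable-3 < cable-7.
The 7th largest is cable-14.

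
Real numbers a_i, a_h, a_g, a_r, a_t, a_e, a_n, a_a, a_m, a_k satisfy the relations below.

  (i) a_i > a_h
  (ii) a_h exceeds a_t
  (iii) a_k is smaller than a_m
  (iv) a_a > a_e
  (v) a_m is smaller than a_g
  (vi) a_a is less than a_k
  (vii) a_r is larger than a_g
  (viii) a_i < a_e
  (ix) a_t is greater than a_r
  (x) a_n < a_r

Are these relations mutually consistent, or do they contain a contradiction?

inconsistent

We have a_g < a_r stated directly, yet also a_r < a_t < a_h < a_i < a_e < a_a < a_k < a_m < a_g by chaining the others — so a_r < a_g. Contradiction.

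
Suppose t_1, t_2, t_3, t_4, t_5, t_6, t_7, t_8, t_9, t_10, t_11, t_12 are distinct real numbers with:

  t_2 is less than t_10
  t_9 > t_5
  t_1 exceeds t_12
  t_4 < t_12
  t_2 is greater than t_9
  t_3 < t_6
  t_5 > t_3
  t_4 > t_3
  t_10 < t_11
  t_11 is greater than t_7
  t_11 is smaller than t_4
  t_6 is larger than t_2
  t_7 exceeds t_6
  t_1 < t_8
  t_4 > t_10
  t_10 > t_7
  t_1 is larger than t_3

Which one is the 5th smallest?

t_6

Chaining the given pairs: t_3 < t_5 < t_9 < t_2 < t_6 < t_7 < t_10 < t_11 < t_4 < t_12 < t_1 < t_8.
The 5th smallest is t_6.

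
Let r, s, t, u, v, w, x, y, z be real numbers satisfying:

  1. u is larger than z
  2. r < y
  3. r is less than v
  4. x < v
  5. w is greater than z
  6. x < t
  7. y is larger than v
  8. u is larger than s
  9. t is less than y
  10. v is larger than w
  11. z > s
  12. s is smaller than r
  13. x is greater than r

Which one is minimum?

r is not least since s < r; z is not least since s < z; x is not least since r < x; w is not least since z < w; t is not least since x < t; v is not least since w < v; u is not least since s < u; y is not least since t < y.
Only s has nothing below it, so s is the minimum.

s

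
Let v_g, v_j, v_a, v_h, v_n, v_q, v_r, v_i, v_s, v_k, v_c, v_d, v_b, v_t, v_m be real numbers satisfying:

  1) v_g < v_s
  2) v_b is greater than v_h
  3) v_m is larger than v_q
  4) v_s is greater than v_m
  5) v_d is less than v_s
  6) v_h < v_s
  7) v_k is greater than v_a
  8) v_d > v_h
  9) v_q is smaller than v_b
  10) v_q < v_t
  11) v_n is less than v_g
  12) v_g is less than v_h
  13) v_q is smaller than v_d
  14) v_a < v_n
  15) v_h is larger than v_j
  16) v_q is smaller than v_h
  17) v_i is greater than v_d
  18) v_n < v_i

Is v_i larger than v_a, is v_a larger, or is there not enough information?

v_i

The relevant relations are v_a < v_n; v_n < v_g; v_g < v_h; v_h < v_d; v_d < v_i.
Together: v_a < v_n < v_g < v_h < v_d < v_i.
So v_i is larger.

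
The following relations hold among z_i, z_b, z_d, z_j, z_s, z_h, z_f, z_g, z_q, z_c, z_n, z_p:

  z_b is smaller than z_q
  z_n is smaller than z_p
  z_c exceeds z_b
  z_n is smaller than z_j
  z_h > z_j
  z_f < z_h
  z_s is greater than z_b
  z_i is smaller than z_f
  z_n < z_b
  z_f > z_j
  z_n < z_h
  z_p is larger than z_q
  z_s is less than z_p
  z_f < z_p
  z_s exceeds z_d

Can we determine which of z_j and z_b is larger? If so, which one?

Following every chain through z_j: above z_j we get z_f, z_p, z_h; below z_j we get z_n.
z_b is not reached, and no chain runs the other way from z_b to z_j.
So the given relations leave the order of z_j and z_b undetermined.

undetermined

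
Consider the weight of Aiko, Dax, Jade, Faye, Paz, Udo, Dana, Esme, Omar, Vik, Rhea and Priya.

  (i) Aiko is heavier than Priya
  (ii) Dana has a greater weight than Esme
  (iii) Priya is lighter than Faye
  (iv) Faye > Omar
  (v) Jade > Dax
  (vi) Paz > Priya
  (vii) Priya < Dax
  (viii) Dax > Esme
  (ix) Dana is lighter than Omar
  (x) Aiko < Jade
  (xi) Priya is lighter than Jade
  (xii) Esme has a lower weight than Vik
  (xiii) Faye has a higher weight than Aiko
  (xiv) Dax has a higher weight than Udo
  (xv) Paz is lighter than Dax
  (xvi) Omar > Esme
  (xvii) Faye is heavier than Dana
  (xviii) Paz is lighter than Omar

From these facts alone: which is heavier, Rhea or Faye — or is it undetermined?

Following every chain through Rhea: nothing is chained to Rhea.
Faye is not reached, and no chain runs the other way from Faye to Rhea.
So the given relations leave the order of Rhea and Faye undetermined.

undetermined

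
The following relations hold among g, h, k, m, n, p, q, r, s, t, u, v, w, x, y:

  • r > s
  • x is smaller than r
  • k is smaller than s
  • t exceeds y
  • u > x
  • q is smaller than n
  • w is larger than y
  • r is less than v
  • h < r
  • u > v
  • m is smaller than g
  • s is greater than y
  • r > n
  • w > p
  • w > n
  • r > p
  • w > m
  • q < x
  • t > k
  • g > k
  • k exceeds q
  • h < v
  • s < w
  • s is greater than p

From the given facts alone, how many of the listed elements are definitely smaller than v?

9

From v the given relations immediately reach h, r.
From those, p, n, s, x — 6 in total.
From those, q, k, y — 9 in total.
No other element is forced below v by the given relations, so the count is 9.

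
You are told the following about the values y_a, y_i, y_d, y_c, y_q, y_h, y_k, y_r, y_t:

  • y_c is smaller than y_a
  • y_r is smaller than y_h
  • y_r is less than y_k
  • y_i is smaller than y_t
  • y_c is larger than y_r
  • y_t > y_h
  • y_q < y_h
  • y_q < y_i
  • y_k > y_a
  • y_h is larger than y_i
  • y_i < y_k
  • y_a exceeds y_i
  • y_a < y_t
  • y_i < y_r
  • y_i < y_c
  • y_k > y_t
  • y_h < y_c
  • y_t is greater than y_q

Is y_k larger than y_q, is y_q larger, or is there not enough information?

y_k

y_q < y_i < y_r < y_h < y_c < y_a < y_t < y_k, by transitivity through y_i, y_r, y_h, y_c, y_a, y_t.
So y_k is larger.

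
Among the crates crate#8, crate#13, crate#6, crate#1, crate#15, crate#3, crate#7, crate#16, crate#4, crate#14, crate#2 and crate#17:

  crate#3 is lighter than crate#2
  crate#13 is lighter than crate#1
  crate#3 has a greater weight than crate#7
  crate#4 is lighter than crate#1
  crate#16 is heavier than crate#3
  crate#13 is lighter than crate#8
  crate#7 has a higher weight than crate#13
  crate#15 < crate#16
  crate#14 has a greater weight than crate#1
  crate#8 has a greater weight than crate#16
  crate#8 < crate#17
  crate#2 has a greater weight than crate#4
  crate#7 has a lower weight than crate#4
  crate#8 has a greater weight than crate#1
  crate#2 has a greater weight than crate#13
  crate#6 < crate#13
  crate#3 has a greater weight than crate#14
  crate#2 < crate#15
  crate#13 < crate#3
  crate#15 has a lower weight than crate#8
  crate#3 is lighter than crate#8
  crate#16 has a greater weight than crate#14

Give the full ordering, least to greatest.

crate#6 < crate#13 < crate#7 < crate#4 < crate#1 < crate#14 < crate#3 < crate#2 < crate#15 < crate#16 < crate#8 < crate#17

Each adjacent pair is fixed by a given relation: crate#6 < crate#13; crate#13 < crate#7; crate#7 < crate#4; crate#4 < crate#1; crate#1 < crate#14; crate#14 < crate#3; crate#3 < crate#2; crate#2 < crate#15; crate#15 < crate#16; crate#16 < crate#8; crate#8 < crate#17. Chaining them end to end gives the full order.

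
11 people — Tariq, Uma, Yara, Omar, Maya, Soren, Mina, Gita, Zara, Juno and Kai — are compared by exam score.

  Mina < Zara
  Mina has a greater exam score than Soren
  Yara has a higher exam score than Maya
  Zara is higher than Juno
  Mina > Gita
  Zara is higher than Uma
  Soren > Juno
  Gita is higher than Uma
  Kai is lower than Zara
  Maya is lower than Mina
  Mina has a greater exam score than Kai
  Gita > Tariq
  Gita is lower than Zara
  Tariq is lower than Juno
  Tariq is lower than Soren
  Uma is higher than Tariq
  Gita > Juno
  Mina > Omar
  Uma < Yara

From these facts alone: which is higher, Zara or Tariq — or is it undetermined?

Zara

The relevant relations are Tariq < Juno; Juno < Soren; Soren < Mina; Mina < Zara.
Chaining these gives Tariq < Juno < Soren < Mina < Zara.
So Zara is higher.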